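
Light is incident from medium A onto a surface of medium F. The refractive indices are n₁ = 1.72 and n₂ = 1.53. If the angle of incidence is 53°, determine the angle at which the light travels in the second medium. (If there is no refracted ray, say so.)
sin θ₂ = (n₁/n₂)·sin θ₁ = 0.8978 → θ₂ = 63.87°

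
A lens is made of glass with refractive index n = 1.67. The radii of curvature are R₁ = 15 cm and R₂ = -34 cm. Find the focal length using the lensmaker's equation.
1/f = (n − 1)(1/R₁ − 1/R₂) → f = 15.53 cm (converging lens)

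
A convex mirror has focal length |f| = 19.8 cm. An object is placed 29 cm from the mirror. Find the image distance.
f = −19.8 cm (convex); 1/di = 1/f − 1/do → di = -11.77 cm (virtual image, behind mirror)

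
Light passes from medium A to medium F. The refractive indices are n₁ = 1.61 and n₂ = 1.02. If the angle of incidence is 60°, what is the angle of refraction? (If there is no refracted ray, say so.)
sin θ₂ = (n₁/n₂)·sin θ₁ = 1.367 > 1, so there is no refracted ray — the light undergoes total internal reflection.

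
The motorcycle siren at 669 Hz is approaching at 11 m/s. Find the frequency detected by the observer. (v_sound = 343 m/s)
f_obs = f·v/(v − v_s) = 691.2 Hz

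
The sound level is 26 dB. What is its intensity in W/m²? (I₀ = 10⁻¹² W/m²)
I = I₀·10^(β/10) = 3.98 × 10⁻¹⁰ W/m²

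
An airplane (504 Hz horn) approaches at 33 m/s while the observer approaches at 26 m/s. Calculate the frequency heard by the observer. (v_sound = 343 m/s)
f_obs = f·(v + v_o)/(v − v_s) = 599.9 Hz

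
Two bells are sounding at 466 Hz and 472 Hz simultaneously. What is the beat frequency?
6 Hz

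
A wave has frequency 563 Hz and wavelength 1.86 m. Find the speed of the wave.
v = fλ = 1047 m/s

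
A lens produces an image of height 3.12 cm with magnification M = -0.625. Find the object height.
ho = |hi|/|M| = 4.992 cm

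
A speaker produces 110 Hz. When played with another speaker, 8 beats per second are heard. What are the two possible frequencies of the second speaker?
f₂ = 110 ± 8 Hz → 118 Hz or 102 Hz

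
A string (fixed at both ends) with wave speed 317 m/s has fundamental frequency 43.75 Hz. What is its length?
L = v/(2f₁) = 3.623 m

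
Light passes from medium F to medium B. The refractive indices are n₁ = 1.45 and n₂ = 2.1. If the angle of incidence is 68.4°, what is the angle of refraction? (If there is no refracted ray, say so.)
sin θ₂ = (n₁/n₂)·sin θ₁ = 0.642 → θ₂ = 39.94°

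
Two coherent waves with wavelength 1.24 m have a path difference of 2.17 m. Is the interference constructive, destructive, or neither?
neither (partial) — path difference = 1.75λ, neither a whole number of wavelengths nor an odd multiple of λ/2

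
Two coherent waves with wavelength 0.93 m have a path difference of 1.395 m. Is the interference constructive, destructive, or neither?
destructive — path difference = 1.5λ, an odd multiple of λ/2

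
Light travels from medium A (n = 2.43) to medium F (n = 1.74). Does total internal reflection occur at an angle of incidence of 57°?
θc = arcsin(n₂/n₁) = 45.73°; 57° > θc, so yes — total internal reflection.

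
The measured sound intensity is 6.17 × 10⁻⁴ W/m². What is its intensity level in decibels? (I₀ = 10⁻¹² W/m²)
β = 10·log₁₀(I/I₀) = 87.9 dB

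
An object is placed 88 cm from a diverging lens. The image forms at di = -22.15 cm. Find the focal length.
1/f = 1/do + 1/di → f = -29.6 cm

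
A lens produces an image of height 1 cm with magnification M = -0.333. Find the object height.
ho = |hi|/|M| = 3.003 cm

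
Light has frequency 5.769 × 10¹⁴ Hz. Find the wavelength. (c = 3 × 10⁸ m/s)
λ = c/f = 520 nm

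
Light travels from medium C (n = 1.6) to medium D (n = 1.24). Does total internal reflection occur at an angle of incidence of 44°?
θc = arcsin(n₂/n₁) = 50.81°; 44° < θc, so no — the ray refracts.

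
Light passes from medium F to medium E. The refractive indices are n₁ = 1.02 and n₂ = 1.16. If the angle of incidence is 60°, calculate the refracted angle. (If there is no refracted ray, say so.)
sin θ₂ = (n₁/n₂)·sin θ₁ = 0.7615 → θ₂ = 49.6°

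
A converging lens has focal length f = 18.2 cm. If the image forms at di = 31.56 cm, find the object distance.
1/do = 1/f − 1/di → do = 42.99 cm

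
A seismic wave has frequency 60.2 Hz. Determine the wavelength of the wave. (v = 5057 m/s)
λ = v/f = 84 m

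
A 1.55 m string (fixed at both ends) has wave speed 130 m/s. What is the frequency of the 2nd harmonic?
fₙ = nv/(2L) = 83.87 Hz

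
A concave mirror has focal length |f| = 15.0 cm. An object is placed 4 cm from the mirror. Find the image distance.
f = +15.0 cm (concave); 1/di = 1/f − 1/do → di = -5.455 cm (virtual image, behind mirror)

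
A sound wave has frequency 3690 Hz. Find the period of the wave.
T = 1/f = 2.710 × 10⁻⁴ s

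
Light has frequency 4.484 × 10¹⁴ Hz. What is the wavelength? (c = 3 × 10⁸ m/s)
λ = c/f = 669 nm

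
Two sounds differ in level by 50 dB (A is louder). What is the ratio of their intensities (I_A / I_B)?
I_A/I_B = 10^(Δβ/10) = 100000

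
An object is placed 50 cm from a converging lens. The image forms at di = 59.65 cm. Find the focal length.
1/f = 1/do + 1/di → f = 27.2 cm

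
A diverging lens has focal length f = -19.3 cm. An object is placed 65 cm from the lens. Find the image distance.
1/di = 1/f − 1/do → di = -14.88 cm (virtual image)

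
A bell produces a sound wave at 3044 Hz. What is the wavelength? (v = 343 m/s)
λ = v/f = 0.1127 m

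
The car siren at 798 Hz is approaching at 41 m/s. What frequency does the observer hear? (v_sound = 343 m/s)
f_obs = f·v/(v − v_s) = 906.3 Hz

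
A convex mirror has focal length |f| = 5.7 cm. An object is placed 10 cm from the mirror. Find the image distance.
f = −5.7 cm (convex); 1/di = 1/f − 1/do → di = -3.631 cm (virtual image, behind mirror)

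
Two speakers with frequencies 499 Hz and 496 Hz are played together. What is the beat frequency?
3 Hz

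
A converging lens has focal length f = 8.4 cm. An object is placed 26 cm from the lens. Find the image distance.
1/di = 1/f − 1/do → di = 12.41 cm (real image)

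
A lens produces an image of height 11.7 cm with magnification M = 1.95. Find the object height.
ho = |hi|/|M| = 6 cm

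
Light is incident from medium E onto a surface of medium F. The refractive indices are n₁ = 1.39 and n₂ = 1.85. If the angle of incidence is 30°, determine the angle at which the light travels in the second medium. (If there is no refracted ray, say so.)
sin θ₂ = (n₁/n₂)·sin θ₁ = 0.3757 → θ₂ = 22.07°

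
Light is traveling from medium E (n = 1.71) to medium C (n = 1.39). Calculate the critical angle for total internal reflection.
θc = arcsin(n₂/n₁) = 54.38°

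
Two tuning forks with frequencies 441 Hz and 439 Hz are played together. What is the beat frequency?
2 Hz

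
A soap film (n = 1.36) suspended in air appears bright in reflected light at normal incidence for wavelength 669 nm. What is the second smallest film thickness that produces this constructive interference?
2nt = (m − ½)λ with m = 2 → t = (m − ½)λ/(2n) = 368.9 nm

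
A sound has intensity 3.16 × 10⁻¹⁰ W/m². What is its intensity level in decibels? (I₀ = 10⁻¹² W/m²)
β = 10·log₁₀(I/I₀) = 25 dB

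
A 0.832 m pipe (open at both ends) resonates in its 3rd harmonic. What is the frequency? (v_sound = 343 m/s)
fₙ = nv/(2L) = 618.4 Hz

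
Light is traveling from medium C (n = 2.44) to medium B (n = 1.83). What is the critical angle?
θc = arcsin(n₂/n₁) = 48.59°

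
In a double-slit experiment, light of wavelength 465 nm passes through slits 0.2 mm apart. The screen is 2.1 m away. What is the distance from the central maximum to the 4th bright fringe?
y = mλL/d = 19.53 mm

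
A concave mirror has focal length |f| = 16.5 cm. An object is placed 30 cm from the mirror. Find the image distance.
f = +16.5 cm (concave); 1/di = 1/f − 1/do → di = 36.67 cm (real image, in front of mirror)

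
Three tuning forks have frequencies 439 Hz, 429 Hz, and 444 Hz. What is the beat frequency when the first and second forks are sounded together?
10 Hz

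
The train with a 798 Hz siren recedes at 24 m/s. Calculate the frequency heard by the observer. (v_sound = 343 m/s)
f_obs = f·v/(v + v_s) = 745.8 Hz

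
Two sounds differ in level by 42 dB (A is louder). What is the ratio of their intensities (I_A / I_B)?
I_A/I_B = 10^(Δβ/10) = 15850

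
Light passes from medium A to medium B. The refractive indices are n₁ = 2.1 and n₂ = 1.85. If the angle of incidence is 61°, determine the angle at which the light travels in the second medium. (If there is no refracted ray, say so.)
sin θ₂ = (n₁/n₂)·sin θ₁ = 0.9928 → θ₂ = 83.13°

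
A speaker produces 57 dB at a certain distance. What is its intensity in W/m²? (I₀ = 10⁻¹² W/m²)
I = I₀·10^(β/10) = 5.01 × 10⁻⁷ W/m²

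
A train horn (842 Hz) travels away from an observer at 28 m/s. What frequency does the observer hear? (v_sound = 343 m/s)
f_obs = f·v/(v + v_s) = 778.5 Hz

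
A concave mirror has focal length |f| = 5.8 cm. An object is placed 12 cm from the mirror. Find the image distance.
f = +5.8 cm (concave); 1/di = 1/f − 1/do → di = 11.23 cm (real image, in front of mirror)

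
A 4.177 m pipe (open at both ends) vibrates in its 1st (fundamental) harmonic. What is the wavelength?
λₙ = 2L/n = 8.354 m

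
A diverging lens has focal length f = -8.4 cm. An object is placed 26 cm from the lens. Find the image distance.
1/di = 1/f − 1/do → di = -6.349 cm (virtual image)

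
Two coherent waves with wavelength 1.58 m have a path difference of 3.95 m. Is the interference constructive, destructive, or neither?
destructive — path difference = 2.5λ, an odd multiple of λ/2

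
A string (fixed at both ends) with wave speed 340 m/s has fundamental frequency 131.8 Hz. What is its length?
L = v/(2f₁) = 1.29 m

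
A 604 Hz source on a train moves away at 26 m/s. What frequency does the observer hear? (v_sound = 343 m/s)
f_obs = f·v/(v + v_s) = 561.4 Hz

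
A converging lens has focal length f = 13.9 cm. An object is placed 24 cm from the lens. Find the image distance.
1/di = 1/f − 1/do → di = 33.03 cm (real image)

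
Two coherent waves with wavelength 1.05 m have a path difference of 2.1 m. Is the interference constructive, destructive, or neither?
constructive — path difference = 2λ, a whole number of wavelengths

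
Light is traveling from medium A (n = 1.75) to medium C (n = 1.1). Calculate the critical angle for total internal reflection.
θc = arcsin(n₂/n₁) = 38.94°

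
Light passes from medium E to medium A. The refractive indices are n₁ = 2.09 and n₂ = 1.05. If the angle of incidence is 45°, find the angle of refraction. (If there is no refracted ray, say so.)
sin θ₂ = (n₁/n₂)·sin θ₁ = 1.407 > 1, so there is no refracted ray — the light undergoes total internal reflection.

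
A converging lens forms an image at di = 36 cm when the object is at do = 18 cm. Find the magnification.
M = −di/do = -2 (inverted image)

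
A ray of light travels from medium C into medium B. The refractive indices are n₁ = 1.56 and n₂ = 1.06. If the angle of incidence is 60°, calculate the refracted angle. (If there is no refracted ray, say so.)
sin θ₂ = (n₁/n₂)·sin θ₁ = 1.275 > 1, so there is no refracted ray — the light undergoes total internal reflection.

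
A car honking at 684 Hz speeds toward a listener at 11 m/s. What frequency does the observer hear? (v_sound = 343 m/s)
f_obs = f·v/(v − v_s) = 706.7 Hz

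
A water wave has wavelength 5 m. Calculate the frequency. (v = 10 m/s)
f = v/λ = 2 Hz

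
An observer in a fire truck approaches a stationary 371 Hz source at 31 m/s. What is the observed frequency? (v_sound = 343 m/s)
f_obs = f·(v + v_o)/v = 404.5 Hz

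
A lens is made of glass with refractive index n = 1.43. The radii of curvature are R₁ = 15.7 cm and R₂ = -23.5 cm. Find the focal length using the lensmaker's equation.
1/f = (n − 1)(1/R₁ − 1/R₂) → f = 21.89 cm (converging lens)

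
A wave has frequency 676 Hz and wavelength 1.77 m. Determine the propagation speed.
v = fλ = 1197 m/s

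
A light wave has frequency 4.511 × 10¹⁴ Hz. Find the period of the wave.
T = 1/f = 2.217 × 10⁻¹⁵ s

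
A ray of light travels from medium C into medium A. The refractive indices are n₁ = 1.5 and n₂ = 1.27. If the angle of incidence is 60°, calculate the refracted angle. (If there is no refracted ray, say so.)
sin θ₂ = (n₁/n₂)·sin θ₁ = 1.023 > 1, so there is no refracted ray — the light undergoes total internal reflection.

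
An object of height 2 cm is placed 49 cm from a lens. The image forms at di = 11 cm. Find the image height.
hi = (-di/do) × ho = -0.449 cm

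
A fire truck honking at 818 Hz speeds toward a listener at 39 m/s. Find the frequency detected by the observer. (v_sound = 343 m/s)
f_obs = f·v/(v − v_s) = 922.9 Hz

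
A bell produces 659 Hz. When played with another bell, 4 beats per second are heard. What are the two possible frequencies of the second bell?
f₂ = 659 ± 4 Hz → 663 Hz or 655 Hz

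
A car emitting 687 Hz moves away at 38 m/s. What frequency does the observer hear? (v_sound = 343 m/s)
f_obs = f·v/(v + v_s) = 618.5 Hz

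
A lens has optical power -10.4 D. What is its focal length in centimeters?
f = 1/P = -9.615 cm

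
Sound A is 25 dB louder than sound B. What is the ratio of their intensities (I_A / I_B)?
I_A/I_B = 10^(Δβ/10) = 316.2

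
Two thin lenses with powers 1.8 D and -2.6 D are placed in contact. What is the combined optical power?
P_total = P₁ + P₂ = -0.8 D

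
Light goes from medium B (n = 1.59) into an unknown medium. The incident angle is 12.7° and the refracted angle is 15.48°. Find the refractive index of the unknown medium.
n₂ = n₁·sin θ₁ / sin θ₂ = 1.31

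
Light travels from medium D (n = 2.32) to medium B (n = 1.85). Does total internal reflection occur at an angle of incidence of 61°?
θc = arcsin(n₂/n₁) = 52.88°; 61° > θc, so yes — total internal reflection.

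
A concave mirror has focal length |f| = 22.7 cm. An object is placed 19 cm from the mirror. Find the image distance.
f = +22.7 cm (concave); 1/di = 1/f − 1/do → di = -116.6 cm (virtual image, behind mirror)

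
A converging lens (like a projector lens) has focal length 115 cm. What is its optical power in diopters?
P = 1/f = 0.8696 D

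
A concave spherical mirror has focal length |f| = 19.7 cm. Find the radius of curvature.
R = 2|f| = 39.4 cm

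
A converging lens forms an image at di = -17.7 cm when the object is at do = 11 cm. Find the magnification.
M = −di/do = 1.609 (upright image)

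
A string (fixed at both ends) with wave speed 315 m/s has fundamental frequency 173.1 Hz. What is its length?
L = v/(2f₁) = 0.9099 m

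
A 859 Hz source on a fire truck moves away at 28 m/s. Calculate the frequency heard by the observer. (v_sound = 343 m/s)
f_obs = f·v/(v + v_s) = 794.2 Hz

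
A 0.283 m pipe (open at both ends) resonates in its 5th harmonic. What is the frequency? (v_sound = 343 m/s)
fₙ = nv/(2L) = 3030 Hz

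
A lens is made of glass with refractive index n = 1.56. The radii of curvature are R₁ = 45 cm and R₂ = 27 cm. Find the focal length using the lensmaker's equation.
1/f = (n − 1)(1/R₁ − 1/R₂) → f = -120.5 cm (diverging lens)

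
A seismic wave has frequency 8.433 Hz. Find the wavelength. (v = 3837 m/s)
λ = v/f = 455 m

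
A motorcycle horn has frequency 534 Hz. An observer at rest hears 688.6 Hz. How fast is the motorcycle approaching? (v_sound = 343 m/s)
v_s = v·(1 − f/f_obs) = 77.01 m/s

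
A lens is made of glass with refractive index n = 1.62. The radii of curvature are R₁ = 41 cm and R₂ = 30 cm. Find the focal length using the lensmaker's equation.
1/f = (n − 1)(1/R₁ − 1/R₂) → f = -180.4 cm (diverging lens)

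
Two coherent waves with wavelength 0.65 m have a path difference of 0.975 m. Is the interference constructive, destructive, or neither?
destructive — path difference = 1.5λ, an odd multiple of λ/2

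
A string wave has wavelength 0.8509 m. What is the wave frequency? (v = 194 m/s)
f = v/λ = 228 Hz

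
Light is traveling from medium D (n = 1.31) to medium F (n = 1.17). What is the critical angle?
θc = arcsin(n₂/n₁) = 63.27°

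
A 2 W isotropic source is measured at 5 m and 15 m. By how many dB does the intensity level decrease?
Δβ = 20·log₁₀(r₂/r₁) = 9.542 dB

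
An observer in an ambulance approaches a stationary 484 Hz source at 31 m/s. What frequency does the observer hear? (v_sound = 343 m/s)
f_obs = f·(v + v_o)/v = 527.7 Hz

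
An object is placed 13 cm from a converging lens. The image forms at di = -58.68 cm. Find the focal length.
1/f = 1/do + 1/di → f = 16.7 cm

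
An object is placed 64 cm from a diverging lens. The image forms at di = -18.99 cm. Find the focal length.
1/f = 1/do + 1/di → f = -27 cm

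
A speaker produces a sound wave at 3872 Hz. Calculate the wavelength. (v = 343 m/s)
λ = v/f = 0.08858 m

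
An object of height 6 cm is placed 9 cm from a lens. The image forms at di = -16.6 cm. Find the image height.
hi = (-di/do) × ho = 11.07 cm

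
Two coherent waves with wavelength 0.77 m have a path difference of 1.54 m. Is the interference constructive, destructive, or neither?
constructive — path difference = 2λ, a whole number of wavelengths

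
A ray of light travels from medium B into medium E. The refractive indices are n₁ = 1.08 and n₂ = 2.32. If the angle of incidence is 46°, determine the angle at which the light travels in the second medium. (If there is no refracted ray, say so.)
sin θ₂ = (n₁/n₂)·sin θ₁ = 0.3349 → θ₂ = 19.56°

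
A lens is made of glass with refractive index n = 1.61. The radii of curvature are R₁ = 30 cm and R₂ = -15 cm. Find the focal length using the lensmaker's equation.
1/f = (n − 1)(1/R₁ − 1/R₂) → f = 16.39 cm (converging lens)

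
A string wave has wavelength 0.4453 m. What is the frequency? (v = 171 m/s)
f = v/λ = 384 Hz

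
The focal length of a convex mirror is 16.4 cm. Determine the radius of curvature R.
R = 2|f| = 32.8 cm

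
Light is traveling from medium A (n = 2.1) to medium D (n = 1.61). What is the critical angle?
θc = arcsin(n₂/n₁) = 50.06°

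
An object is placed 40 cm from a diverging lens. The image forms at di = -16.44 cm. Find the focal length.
1/f = 1/do + 1/di → f = -27.91 cm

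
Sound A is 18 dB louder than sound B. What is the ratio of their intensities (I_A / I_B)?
I_A/I_B = 10^(Δβ/10) = 63.1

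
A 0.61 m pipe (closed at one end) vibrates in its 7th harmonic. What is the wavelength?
λₙ = 4L/n = 0.3486 m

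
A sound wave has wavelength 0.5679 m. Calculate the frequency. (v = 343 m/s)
f = v/λ = 604 Hz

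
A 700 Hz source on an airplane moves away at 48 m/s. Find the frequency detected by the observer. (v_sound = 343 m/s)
f_obs = f·v/(v + v_s) = 614.1 Hz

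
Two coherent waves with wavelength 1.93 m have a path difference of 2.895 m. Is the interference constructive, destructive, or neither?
destructive — path difference = 1.5λ, an odd multiple of λ/2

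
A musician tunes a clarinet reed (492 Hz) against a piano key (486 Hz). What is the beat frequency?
6 Hz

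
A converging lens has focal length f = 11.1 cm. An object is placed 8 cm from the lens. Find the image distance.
1/di = 1/f − 1/do → di = -28.65 cm (virtual image)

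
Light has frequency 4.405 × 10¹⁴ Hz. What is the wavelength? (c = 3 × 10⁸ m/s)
λ = c/f = 681 nm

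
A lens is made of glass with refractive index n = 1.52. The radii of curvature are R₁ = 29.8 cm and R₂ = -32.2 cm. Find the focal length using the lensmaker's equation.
1/f = (n − 1)(1/R₁ − 1/R₂) → f = 29.76 cm (converging lens)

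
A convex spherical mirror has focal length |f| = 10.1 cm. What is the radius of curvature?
R = 2|f| = 20.2 cm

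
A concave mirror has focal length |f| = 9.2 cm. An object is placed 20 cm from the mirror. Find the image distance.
f = +9.2 cm (concave); 1/di = 1/f − 1/do → di = 17.04 cm (real image, in front of mirror)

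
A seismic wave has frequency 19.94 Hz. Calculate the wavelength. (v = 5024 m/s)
λ = v/f = 252 m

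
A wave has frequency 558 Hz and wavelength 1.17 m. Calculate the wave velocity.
v = fλ = 652.9 m/s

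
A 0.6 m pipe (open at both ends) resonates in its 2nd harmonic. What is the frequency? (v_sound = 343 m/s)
fₙ = nv/(2L) = 571.7 Hz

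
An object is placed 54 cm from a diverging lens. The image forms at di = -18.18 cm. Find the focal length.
1/f = 1/do + 1/di → f = -27.41 cm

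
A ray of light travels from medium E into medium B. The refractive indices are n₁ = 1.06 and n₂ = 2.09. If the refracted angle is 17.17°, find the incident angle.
sin θ₁ = (n₂/n₁)·sin θ₂ → θ₁ = 35.6°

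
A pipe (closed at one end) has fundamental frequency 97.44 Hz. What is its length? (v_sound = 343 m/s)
L = v/(4f₁) = 0.88 m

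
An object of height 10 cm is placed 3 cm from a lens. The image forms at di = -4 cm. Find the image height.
hi = (-di/do) × ho = 13.33 cm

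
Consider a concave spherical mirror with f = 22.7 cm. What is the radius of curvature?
R = 2|f| = 45.4 cm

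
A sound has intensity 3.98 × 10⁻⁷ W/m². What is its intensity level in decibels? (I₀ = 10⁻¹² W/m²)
β = 10·log₁₀(I/I₀) = 56 dB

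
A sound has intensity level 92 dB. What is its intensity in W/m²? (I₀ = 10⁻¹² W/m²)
I = I₀·10^(β/10) = 1.58 × 10⁻³ W/m²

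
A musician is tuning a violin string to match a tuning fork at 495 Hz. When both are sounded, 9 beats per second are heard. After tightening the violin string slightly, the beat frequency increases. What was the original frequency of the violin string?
504 Hz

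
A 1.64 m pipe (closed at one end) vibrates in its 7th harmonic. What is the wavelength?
λₙ = 4L/n = 0.9371 m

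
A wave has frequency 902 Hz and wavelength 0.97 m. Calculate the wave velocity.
v = fλ = 874.9 m/s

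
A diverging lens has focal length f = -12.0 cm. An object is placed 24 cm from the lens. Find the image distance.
1/di = 1/f − 1/do → di = -8 cm (virtual image)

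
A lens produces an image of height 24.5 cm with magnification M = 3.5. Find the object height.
ho = |hi|/|M| = 7 cm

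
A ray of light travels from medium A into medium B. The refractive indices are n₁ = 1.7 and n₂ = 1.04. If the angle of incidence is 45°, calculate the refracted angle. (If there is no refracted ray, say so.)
sin θ₂ = (n₁/n₂)·sin θ₁ = 1.156 > 1, so there is no refracted ray — the light undergoes total internal reflection.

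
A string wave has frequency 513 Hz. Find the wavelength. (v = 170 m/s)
λ = v/f = 0.3314 m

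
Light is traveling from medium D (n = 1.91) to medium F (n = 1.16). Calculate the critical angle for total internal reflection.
θc = arcsin(n₂/n₁) = 37.4°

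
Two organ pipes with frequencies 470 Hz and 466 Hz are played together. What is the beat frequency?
4 Hz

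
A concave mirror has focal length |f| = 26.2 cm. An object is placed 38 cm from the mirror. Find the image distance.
f = +26.2 cm (concave); 1/di = 1/f − 1/do → di = 84.37 cm (real image, in front of mirror)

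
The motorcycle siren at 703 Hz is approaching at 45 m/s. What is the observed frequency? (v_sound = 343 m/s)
f_obs = f·v/(v − v_s) = 809.2 Hz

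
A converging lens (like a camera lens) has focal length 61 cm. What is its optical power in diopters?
P = 1/f = 1.639 D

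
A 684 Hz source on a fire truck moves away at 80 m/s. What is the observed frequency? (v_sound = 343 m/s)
f_obs = f·v/(v + v_s) = 554.6 Hz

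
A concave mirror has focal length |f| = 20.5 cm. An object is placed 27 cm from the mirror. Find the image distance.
f = +20.5 cm (concave); 1/di = 1/f − 1/do → di = 85.15 cm (real image, in front of mirror)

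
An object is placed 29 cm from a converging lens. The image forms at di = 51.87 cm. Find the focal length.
1/f = 1/do + 1/di → f = 18.6 cm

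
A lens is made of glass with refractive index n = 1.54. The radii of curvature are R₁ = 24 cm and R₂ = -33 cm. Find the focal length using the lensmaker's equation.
1/f = (n − 1)(1/R₁ − 1/R₂) → f = 25.73 cm (converging lens)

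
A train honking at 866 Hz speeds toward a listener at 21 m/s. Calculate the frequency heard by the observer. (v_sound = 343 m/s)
f_obs = f·v/(v − v_s) = 922.5 Hz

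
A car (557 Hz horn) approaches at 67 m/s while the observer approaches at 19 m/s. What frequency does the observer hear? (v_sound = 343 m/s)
f_obs = f·(v + v_o)/(v − v_s) = 730.6 Hz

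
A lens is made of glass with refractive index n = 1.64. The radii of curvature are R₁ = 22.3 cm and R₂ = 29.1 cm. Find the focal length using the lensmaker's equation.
1/f = (n − 1)(1/R₁ − 1/R₂) → f = 149.1 cm (converging lens)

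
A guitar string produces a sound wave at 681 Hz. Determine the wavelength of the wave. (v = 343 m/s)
λ = v/f = 0.5037 m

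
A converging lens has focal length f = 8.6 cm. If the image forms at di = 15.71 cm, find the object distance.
1/do = 1/f − 1/di → do = 19 cm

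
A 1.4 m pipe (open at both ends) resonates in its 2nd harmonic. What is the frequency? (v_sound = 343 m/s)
fₙ = nv/(2L) = 245 Hz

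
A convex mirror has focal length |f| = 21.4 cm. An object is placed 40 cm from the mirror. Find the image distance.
f = −21.4 cm (convex); 1/di = 1/f − 1/do → di = -13.94 cm (virtual image, behind mirror)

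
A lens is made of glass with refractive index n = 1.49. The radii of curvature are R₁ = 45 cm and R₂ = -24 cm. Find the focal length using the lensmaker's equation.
1/f = (n − 1)(1/R₁ − 1/R₂) → f = 31.94 cm (converging lens)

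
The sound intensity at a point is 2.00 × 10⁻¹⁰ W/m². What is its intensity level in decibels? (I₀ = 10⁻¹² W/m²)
β = 10·log₁₀(I/I₀) = 23.01 dB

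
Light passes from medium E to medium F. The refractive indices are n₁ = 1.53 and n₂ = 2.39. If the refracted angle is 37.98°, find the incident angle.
sin θ₁ = (n₂/n₁)·sin θ₂ → θ₁ = 74.01°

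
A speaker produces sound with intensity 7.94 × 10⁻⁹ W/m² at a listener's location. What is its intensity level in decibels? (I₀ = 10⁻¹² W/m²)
β = 10·log₁₀(I/I₀) = 39 dB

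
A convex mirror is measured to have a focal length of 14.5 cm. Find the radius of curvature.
R = 2|f| = 29 cm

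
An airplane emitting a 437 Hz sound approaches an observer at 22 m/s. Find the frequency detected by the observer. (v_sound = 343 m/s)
f_obs = f·v/(v − v_s) = 467 Hz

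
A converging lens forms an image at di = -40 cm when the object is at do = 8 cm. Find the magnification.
M = −di/do = 5 (upright image)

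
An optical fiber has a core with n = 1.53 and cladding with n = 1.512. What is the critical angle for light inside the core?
θc = arcsin(n_cladding/n_core) = 81.2°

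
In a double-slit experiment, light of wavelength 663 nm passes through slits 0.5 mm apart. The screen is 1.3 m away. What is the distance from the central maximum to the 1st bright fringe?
y = mλL/d = 1.724 mm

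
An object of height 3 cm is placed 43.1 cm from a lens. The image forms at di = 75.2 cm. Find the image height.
hi = (-di/do) × ho = -5.234 cm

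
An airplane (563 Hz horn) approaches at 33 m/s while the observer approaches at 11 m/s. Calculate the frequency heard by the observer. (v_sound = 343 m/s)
f_obs = f·(v + v_o)/(v − v_s) = 642.9 Hz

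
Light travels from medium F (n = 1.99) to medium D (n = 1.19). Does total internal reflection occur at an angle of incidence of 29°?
θc = arcsin(n₂/n₁) = 36.73°; 29° < θc, so no — the ray refracts.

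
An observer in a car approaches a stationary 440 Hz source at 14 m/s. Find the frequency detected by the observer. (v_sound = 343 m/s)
f_obs = f·(v + v_o)/v = 458 Hz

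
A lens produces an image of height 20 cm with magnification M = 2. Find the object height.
ho = |hi|/|M| = 10 cm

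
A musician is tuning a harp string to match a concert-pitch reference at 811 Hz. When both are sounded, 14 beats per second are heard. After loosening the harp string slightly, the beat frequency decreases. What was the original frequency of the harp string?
825 Hz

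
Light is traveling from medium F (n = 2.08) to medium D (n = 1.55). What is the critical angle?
θc = arcsin(n₂/n₁) = 48.18°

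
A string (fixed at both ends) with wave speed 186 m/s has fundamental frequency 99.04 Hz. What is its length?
L = v/(2f₁) = 0.939 m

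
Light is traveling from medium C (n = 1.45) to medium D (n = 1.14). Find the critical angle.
θc = arcsin(n₂/n₁) = 51.83°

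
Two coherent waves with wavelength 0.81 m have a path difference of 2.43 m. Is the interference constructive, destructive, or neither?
constructive — path difference = 3λ, a whole number of wavelengths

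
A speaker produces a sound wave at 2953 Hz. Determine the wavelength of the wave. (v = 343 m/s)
λ = v/f = 0.1162 m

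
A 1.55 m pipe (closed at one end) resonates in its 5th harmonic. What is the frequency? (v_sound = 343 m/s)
fₙ = nv/(4L) = 276.6 Hz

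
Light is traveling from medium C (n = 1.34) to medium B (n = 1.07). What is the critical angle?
θc = arcsin(n₂/n₁) = 52.99°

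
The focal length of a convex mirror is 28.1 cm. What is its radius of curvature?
R = 2|f| = 56.2 cm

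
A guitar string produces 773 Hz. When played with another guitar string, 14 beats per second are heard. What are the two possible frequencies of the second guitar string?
f₂ = 773 ± 14 Hz → 787 Hz or 759 Hz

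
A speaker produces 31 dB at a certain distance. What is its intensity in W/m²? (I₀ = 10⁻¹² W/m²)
I = I₀·10^(β/10) = 1.26 × 10⁻⁹ W/m²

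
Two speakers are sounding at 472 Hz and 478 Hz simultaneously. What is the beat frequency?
6 Hz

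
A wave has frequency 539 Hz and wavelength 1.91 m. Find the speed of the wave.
v = fλ = 1029 m/s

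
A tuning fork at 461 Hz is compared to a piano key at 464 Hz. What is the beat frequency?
3 Hz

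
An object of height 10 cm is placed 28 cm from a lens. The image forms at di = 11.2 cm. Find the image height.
hi = (-di/do) × ho = -4 cm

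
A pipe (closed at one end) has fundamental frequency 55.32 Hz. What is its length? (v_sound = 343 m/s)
L = v/(4f₁) = 1.55 m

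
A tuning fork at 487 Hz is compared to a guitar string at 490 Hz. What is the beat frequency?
3 Hz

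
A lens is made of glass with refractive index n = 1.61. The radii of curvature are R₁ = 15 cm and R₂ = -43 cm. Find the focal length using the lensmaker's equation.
1/f = (n − 1)(1/R₁ − 1/R₂) → f = 18.23 cm (converging lens)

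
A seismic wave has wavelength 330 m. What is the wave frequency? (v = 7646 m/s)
f = v/λ = 23.17 Hz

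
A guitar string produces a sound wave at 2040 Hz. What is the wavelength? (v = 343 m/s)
λ = v/f = 0.1681 m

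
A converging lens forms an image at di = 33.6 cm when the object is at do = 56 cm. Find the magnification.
M = −di/do = -0.6 (inverted image)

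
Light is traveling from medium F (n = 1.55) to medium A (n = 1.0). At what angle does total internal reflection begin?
θc = arcsin(n₂/n₁) = 40.18°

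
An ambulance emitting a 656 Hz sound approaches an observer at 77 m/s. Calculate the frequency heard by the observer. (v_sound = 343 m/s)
f_obs = f·v/(v − v_s) = 845.9 Hz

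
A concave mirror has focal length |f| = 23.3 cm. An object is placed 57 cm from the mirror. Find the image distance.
f = +23.3 cm (concave); 1/di = 1/f − 1/do → di = 39.41 cm (real image, in front of mirror)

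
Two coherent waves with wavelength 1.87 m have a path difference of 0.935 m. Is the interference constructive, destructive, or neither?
destructive — path difference = 0.5λ, an odd multiple of λ/2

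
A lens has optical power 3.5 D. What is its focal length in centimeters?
f = 1/P = 28.57 cm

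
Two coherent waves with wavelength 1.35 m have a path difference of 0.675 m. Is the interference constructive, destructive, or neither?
destructive — path difference = 0.5λ, an odd multiple of λ/2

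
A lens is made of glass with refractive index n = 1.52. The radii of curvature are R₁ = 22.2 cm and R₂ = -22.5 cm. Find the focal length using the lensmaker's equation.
1/f = (n − 1)(1/R₁ − 1/R₂) → f = 21.49 cm (converging lens)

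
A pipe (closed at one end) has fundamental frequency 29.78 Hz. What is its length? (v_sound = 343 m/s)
L = v/(4f₁) = 2.879 m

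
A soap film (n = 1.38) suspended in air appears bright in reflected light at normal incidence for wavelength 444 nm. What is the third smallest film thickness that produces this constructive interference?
2nt = (m − ½)λ with m = 3 → t = (m − ½)λ/(2n) = 402.2 nm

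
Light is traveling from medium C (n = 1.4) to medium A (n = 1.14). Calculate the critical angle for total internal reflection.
θc = arcsin(n₂/n₁) = 54.52°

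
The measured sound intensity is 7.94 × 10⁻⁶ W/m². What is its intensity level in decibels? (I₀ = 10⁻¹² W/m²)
β = 10·log₁₀(I/I₀) = 69 dB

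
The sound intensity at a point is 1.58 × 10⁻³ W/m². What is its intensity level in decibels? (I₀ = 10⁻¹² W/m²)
β = 10·log₁₀(I/I₀) = 91.99 dB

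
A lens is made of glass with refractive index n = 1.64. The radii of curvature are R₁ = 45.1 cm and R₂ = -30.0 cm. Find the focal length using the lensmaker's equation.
1/f = (n − 1)(1/R₁ − 1/R₂) → f = 28.15 cm (converging lens)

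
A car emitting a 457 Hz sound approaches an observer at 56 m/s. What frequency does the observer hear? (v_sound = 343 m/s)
f_obs = f·v/(v − v_s) = 546.2 Hz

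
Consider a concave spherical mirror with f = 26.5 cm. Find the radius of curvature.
R = 2|f| = 53 cm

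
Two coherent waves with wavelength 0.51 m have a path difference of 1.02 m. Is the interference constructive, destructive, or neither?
constructive — path difference = 2λ, a whole number of wavelengths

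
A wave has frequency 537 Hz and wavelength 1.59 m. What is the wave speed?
v = fλ = 853.8 m/s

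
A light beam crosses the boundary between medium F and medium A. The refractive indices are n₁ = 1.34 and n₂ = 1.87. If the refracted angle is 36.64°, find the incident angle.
sin θ₁ = (n₂/n₁)·sin θ₂ → θ₁ = 56.39°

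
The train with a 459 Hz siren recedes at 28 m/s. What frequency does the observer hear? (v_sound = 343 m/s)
f_obs = f·v/(v + v_s) = 424.4 Hz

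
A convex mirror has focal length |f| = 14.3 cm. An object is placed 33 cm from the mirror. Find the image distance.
f = −14.3 cm (convex); 1/di = 1/f − 1/do → di = -9.977 cm (virtual image, behind mirror)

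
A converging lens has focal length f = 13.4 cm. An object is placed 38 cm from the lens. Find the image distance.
1/di = 1/f − 1/do → di = 20.7 cm (real image)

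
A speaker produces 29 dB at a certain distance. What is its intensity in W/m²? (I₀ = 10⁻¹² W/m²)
I = I₀·10^(β/10) = 7.94 × 10⁻¹⁰ W/m²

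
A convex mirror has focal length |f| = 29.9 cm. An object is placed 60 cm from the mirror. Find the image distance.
f = −29.9 cm (convex); 1/di = 1/f − 1/do → di = -19.96 cm (virtual image, behind mirror)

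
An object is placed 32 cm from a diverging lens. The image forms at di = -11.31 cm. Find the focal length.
1/f = 1/do + 1/di → f = -17.49 cm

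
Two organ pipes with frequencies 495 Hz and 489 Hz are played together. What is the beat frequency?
6 Hz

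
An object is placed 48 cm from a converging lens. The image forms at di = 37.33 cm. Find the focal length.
1/f = 1/do + 1/di → f = 21 cm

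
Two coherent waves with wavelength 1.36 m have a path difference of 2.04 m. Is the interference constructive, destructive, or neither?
destructive — path difference = 1.5λ, an odd multiple of λ/2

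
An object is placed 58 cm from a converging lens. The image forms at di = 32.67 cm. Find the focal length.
1/f = 1/do + 1/di → f = 20.9 cm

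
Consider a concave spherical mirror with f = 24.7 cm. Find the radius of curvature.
R = 2|f| = 49.4 cm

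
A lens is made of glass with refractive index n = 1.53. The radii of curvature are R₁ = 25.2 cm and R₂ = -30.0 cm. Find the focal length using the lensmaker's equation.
1/f = (n − 1)(1/R₁ − 1/R₂) → f = 25.84 cm (converging lens)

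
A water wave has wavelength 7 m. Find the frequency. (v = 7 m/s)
f = v/λ = 1 Hz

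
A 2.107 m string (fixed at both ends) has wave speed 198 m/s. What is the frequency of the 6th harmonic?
fₙ = nv/(2L) = 281.9 Hz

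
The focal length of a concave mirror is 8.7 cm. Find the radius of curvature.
R = 2|f| = 17.4 cm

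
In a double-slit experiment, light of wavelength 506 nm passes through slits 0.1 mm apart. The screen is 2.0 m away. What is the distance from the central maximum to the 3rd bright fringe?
y = mλL/d = 30.36 mm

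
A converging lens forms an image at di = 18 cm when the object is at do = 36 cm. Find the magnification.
M = −di/do = -0.5 (inverted image)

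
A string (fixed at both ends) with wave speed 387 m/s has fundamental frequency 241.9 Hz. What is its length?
L = v/(2f₁) = 0.7999 m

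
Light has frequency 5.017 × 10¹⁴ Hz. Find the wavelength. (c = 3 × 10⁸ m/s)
λ = c/f = 598 nm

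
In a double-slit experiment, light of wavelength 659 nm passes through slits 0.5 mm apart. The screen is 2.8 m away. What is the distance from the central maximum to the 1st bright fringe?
y = mλL/d = 3.69 mm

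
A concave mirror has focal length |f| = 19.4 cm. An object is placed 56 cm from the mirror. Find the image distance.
f = +19.4 cm (concave); 1/di = 1/f − 1/do → di = 29.68 cm (real image, in front of mirror)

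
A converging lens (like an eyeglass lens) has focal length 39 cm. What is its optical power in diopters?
P = 1/f = 2.564 D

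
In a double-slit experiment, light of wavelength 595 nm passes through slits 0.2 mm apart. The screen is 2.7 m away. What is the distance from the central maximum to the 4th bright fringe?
y = mλL/d = 32.13 mm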